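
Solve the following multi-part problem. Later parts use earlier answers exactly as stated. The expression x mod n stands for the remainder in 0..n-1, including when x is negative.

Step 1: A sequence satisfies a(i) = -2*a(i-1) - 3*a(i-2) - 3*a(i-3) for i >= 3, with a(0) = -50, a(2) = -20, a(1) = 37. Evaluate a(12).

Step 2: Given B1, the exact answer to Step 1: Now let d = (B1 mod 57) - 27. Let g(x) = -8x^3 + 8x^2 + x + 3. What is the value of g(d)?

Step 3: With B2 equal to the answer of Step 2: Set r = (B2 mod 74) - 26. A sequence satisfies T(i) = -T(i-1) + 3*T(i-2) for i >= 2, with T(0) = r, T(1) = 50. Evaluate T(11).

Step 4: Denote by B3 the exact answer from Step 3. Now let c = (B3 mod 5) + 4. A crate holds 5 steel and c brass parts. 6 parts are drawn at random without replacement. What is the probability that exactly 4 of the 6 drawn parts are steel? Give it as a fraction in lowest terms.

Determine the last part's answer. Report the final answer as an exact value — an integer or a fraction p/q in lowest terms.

Step 1: a(3) = -2*(-20) - 3*(37) - 3*(-50) = 79; iterating: a(3)=79, a(4)=-209, a(5)=241, a(6)=-92, a(7)=88, a(8)=-623, a(9)=1258, a(10)=-911, a(11)=-83, a(12)=-875; answer -875
Step 2: B1 = -875; d = 10; -8*(10)^3 + 8*(10)^2 + 1*(10)^1 + 3 = (-8000) + (800) + (10) + (3) = -7187; answer -7187
Step 3: B2 = -7187; r = 39; T(2) = -1*(50) + 3*(39) = 67; iterating: T(2)=67, T(3)=83, T(4)=118, T(5)=131, T(6)=223, T(7)=170, T(8)=499, T(9)=11, T(10)=1486, T(11)=-1453; answer -1453
Step 4: B3 = -1453; c = 6; total draws C(11,6) = 462; favorable C(5,4)*C(6,2) = 75; P = 25/154; answer 25/154

25/154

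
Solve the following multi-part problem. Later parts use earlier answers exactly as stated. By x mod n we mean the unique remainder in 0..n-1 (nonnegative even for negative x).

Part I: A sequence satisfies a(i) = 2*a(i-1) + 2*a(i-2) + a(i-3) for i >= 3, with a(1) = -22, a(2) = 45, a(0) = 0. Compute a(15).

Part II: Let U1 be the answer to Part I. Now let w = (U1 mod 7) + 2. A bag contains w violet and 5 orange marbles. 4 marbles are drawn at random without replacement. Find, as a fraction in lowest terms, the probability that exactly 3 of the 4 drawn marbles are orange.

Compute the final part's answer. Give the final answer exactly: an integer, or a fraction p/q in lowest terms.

Part I: a(3) = 2*(45) + 2*(-22) + 1*(0) = 46; iterating: a(3)=46, a(4)=160, a(5)=457, a(6)=1280, a(7)=3634, a(8)=10285, a(9)=29118, a(10)=82440, a(11)=233401, a(12)=660800, a(13)=1870842, a(14)=5296685, a(15)=14995854; answer 14995854
Part II: U1 = 14995854; w = 8; total draws C(13,4) = 715; favorable C(5,3)*C(8,1) = 80; P = 16/143; answer 16/143

16/143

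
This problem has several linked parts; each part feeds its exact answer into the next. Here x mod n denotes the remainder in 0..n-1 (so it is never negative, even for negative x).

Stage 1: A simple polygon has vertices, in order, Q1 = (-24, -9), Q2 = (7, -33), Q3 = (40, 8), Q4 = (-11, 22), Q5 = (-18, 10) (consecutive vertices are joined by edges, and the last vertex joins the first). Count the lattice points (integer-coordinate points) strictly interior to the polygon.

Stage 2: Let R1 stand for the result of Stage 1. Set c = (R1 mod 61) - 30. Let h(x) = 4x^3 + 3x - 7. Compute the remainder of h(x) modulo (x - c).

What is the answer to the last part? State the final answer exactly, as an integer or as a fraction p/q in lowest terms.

37100

Stage 1: cross terms: (-24*-33 - 7*-9)=855, (7*8 - 40*-33)=1376, (40*22 - -11*8)=968, (-11*10 - -18*22)=286, (-18*-9 - -24*10)=402; twice the area = |3887| = 3887; area = 3887/2; boundary points = 1 + 1 + 1 + 1 + 1 = 5; strictly interior points = area - boundary/2 + 1 = 1942; answer 1942
Stage 2: R1 = 1942; c = 21; remainder = value at the root: 4*(21)^3 + 3*(21)^1 - 7 = (37044) + (63) + (-7) = 37100; answer 37100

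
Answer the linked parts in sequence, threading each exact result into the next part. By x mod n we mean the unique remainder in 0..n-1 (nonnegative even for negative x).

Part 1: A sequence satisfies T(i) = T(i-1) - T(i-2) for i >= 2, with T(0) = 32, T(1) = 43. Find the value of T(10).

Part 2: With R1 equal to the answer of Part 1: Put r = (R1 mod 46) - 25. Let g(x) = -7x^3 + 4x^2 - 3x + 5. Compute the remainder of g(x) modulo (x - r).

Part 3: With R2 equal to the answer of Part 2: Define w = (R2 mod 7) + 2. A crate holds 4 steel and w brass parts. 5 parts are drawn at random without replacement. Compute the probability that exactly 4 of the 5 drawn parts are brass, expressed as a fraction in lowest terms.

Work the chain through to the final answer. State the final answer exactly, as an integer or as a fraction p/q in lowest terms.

10/33

Part 1: T(2) = 1*(43) - 1*(32) = 11; iterating: T(2)=11, T(3)=-32, T(4)=-43, T(5)=-11, T(6)=32, T(7)=43, T(8)=11, T(9)=-32, T(10)=-43; answer -43
Part 2: R1 = -43; r = -22; remainder = value at the root: -7*(-22)^3 + 4*(-22)^2 - 3*(-22)^1 + 5 = (74536) + (1936) + (66) + (5) = 76543; answer 76543
Part 3: R2 = 76543; w = 7; total draws C(11,5) = 462; favorable C(7,4)*C(4,1) = 140; P = 10/33; answer 10/33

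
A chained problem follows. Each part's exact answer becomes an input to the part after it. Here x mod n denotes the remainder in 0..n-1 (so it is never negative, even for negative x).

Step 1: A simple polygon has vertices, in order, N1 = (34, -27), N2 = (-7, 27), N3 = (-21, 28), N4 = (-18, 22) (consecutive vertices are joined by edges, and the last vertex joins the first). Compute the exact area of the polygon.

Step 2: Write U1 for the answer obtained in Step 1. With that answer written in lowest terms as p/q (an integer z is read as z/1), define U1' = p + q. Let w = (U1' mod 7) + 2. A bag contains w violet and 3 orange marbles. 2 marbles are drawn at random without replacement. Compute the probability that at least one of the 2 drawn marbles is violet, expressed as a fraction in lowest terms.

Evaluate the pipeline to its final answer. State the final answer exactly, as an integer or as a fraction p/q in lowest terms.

7/10

Step 1: cross terms: (34*27 - -7*-27)=729, (-7*28 - -21*27)=371, (-21*22 - -18*28)=42, (-18*-27 - 34*22)=-262; twice the area = |880| = 880; area = 440; answer 440
Step 2: U1 = 440; threaded value p + q = 441; w = 2; total draws C(5,2) = 10; complement C(3,2) = 3; favorable 10 - 3 = 7; P = 7/10; answer 7/10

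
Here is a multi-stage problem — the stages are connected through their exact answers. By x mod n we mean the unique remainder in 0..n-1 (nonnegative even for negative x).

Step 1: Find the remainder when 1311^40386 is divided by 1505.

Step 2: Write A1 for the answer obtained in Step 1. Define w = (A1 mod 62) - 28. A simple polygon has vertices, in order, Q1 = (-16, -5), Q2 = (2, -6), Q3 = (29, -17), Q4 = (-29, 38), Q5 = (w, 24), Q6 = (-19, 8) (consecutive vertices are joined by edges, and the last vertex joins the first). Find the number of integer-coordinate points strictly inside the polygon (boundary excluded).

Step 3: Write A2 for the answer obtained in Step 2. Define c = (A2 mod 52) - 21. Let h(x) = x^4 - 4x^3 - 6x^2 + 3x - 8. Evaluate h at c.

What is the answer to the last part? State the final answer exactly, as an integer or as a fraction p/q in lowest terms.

125652

Step 1: squarings mod 1505: 1311^1=1311, 1311^2=11, 1311^4=121, 1311^8=1096, 1311^16=226, 1311^32=1411, 1311^64=1311, 1311^128=11, 1311^256=121, 1311^512=1096, 1311^1024=226, 1311^2048=1411, 1311^4096=1311, 1311^8192=11, 1311^16384=121, 1311^32768=1096; 1311^40386 = 1311^2 * 1311^64 * 1311^128 * 1311^256 * 1311^1024 * 1311^2048 * 1311^4096 * 1311^32768 = 876 (mod 1505); answer 876
Step 2: A1 = 876; w = -20; cross terms: (-16*-6 - 2*-5)=106, (2*-17 - 29*-6)=140, (29*38 - -29*-17)=609, (-29*24 - -20*38)=64, (-20*8 - -19*24)=296, (-19*-5 - -16*8)=223; twice the area = |1438| = 1438; area = 719; boundary points = 1 + 1 + 1 + 1 + 1 + 1 = 6; strictly interior points = area - boundary/2 + 1 = 717; answer 717
Step 3: A2 = 717; c = 20; 1*(20)^4 - 4*(20)^3 - 6*(20)^2 + 3*(20)^1 - 8 = (160000) + (-32000) + (-2400) + (60) + (-8) = 125652; answer 125652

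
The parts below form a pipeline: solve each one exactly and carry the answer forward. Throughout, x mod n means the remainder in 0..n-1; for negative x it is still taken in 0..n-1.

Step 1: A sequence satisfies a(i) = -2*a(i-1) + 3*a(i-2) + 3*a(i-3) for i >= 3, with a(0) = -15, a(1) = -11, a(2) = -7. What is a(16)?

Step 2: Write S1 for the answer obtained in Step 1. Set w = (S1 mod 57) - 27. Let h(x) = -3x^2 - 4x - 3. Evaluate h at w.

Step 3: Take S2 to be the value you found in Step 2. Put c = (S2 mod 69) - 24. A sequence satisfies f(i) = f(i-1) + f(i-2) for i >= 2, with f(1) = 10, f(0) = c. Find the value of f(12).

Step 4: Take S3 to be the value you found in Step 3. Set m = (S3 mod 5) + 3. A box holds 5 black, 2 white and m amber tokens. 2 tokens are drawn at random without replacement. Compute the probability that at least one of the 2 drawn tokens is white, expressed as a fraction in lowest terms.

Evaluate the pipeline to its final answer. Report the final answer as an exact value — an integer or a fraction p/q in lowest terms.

Step 1: a(3) = -2*(-7) + 3*(-11) + 3*(-15) = -64; iterating: a(3)=-64, a(4)=74, a(5)=-361, a(6)=752, a(7)=-2365, a(8)=5903, a(9)=-16645, a(10)=43904, a(11)=-120034, a(12)=321845, a(13)=-872080, a(14)=2349593, a(15)=-6349891, a(16)=17132321; answer 17132321
Step 2: S1 = 17132321; w = -25; -3*(-25)^2 - 4*(-25)^1 - 3 = (-1875) + (100) + (-3) = -1778; answer -1778
Step 3: S2 = -1778; c = -8; f(2) = 1*(10) + 1*(-8) = 2; iterating: f(2)=2, f(3)=12, f(4)=14, f(5)=26, f(6)=40, f(7)=66, f(8)=106, f(9)=172, f(10)=278, f(11)=450, f(12)=728; answer 728
Step 4: S3 = 728; m = 6; total draws C(13,2) = 78; complement C(11,2) = 55; favorable 78 - 55 = 23; P = 23/78; answer 23/78

23/78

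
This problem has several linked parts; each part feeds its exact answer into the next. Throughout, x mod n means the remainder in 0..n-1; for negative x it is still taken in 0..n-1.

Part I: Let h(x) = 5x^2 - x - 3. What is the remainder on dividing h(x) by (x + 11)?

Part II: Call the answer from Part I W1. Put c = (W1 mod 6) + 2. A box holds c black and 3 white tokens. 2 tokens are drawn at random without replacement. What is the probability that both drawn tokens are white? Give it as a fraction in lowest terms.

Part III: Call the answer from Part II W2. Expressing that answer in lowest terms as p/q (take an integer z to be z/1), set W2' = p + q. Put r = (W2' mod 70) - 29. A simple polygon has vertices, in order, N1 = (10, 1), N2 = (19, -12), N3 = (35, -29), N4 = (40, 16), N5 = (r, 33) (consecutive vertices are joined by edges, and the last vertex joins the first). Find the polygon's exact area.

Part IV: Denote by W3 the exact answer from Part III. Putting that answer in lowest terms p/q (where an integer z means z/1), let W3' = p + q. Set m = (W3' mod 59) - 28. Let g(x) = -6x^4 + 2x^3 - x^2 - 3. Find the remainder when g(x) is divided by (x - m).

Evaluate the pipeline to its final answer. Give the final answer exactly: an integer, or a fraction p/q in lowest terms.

Part I: remainder = value at the root: 5*(-11)^2 - 1*(-11)^1 - 3 = (605) + (11) + (-3) = 613; answer 613
Part II: W1 = 613; c = 3; total draws C(6,2) = 15; favorable C(3,2) = 3; P = 1/5; answer 1/5
Part III: W2 = 1/5; threaded value p + q = 6; r = -23; cross terms: (10*-12 - 19*1)=-139, (19*-29 - 35*-12)=-131, (35*16 - 40*-29)=1720, (40*33 - -23*16)=1688, (-23*1 - 10*33)=-353; twice the area = |2785| = 2785; area = 2785/2; answer 2785/2
Part IV: W3 = 2785/2; threaded value p + q = 2787; m = -14; remainder = value at the root: -6*(-14)^4 + 2*(-14)^3 - 1*(-14)^2 - 3 = (-230496) + (-5488) + (-196) + (-3) = -236183; answer -236183

-236183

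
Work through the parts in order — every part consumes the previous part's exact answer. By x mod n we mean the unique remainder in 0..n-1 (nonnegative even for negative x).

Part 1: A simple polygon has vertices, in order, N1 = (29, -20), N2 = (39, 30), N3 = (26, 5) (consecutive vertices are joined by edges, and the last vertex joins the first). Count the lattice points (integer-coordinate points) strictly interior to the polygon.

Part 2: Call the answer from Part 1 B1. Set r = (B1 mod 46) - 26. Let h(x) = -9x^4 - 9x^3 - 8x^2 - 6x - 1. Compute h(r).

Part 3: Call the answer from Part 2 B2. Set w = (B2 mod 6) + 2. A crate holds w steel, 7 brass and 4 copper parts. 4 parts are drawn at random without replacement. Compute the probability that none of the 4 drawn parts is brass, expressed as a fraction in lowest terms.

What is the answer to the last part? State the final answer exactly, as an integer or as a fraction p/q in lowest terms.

11/102

Part 1: cross terms: (29*30 - 39*-20)=1650, (39*5 - 26*30)=-585, (26*-20 - 29*5)=-665; twice the area = |400| = 400; area = 200; boundary points = 10 + 1 + 1 = 12; strictly interior points = area - boundary/2 + 1 = 195; answer 195
Part 2: B1 = 195; r = -15; -9*(-15)^4 - 9*(-15)^3 - 8*(-15)^2 - 6*(-15)^1 - 1 = (-455625) + (30375) + (-1800) + (90) + (-1) = -426961; answer -426961
Part 3: B2 = -426961; w = 7; total draws C(18,4) = 3060; favorable C(11,4) = 330; P = 11/102; answer 11/102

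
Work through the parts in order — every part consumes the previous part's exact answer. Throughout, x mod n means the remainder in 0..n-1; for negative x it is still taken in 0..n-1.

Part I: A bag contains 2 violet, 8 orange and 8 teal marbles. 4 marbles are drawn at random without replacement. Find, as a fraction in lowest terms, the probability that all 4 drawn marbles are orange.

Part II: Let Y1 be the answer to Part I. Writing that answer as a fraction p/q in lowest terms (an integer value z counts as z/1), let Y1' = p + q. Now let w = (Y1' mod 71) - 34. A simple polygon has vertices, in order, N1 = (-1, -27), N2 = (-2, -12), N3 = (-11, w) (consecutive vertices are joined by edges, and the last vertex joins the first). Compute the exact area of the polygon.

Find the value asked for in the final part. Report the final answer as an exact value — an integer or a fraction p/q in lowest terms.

Part I: total draws C(18,4) = 3060; favorable C(8,4) = 70; P = 7/306; answer 7/306
Part II: Y1 = 7/306; threaded value p + q = 313; w = -5; cross terms: (-1*-12 - -2*-27)=-42, (-2*-5 - -11*-12)=-122, (-11*-27 - -1*-5)=292; twice the area = |128| = 128; area = 64; answer 64

64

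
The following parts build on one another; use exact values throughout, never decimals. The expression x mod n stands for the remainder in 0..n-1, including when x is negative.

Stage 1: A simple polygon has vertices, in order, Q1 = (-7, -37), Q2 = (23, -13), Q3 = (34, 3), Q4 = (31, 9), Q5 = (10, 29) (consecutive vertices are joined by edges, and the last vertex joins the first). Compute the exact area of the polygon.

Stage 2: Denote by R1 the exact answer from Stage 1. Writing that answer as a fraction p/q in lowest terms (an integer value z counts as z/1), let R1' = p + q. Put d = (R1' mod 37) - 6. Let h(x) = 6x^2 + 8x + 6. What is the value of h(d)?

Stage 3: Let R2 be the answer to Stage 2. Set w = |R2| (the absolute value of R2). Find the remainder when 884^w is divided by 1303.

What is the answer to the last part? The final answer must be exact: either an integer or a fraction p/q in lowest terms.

Stage 1: cross terms: (-7*-13 - 23*-37)=942, (23*3 - 34*-13)=511, (34*9 - 31*3)=213, (31*29 - 10*9)=809, (10*-37 - -7*29)=-167; twice the area = |2308| = 2308; area = 1154; answer 1154
Stage 2: R1 = 1154; threaded value p + q = 1155; d = 2; 6*(2)^2 + 8*(2)^1 + 6 = (24) + (16) + (6) = 46; answer 46
Stage 3: R2 = 46; w = 46; squarings mod 1303: 884^1=884, 884^2=959, 884^4=1066, 884^8=140, 884^16=55, 884^32=419; 884^46 = 884^2 * 884^4 * 884^8 * 884^32 = 308 (mod 1303); answer 308

308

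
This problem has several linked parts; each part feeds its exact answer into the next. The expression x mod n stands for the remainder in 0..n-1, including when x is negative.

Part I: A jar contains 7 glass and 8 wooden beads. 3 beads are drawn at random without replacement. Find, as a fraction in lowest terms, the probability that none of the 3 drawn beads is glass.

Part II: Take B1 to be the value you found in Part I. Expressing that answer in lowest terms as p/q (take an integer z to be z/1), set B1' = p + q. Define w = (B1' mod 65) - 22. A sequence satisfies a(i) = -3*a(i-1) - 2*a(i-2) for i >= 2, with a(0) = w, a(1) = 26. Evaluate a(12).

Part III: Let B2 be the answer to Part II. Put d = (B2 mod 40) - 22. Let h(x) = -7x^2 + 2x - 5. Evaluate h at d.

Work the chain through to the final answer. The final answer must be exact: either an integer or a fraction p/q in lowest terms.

-1829

Part I: total draws C(15,3) = 455; favorable C(8,3) = 56; P = 8/65; answer 8/65
Part II: B1 = 8/65; threaded value p + q = 73; w = -14; a(2) = -3*(26) - 2*(-14) = -50; iterating: a(2)=-50, a(3)=98, a(4)=-194, a(5)=386, a(6)=-770, a(7)=1538, a(8)=-3074, a(9)=6146, a(10)=-12290, a(11)=24578, a(12)=-49154; answer -49154
Part III: B2 = -49154; d = -16; -7*(-16)^2 + 2*(-16)^1 - 5 = (-1792) + (-32) + (-5) = -1829; answer -1829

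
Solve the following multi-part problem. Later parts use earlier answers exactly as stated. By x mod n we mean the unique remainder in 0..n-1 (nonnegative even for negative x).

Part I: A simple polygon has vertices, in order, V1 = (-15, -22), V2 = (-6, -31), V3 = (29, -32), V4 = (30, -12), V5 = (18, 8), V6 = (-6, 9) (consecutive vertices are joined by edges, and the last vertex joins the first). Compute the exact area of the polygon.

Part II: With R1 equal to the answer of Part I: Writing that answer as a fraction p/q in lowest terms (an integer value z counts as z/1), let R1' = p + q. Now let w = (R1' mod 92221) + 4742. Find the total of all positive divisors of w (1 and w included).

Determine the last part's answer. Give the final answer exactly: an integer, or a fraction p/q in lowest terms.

11154

Part I: cross terms: (-15*-31 - -6*-22)=333, (-6*-32 - 29*-31)=1091, (29*-12 - 30*-32)=612, (30*8 - 18*-12)=456, (18*9 - -6*8)=210, (-6*-22 - -15*9)=267; twice the area = |2969| = 2969; area = 2969/2; answer 2969/2
Part II: R1 = 2969/2; threaded value p + q = 2971; w = 7713; 7713 = 3^2 * 857; sigma = (1 + 3 + 9) * (1 + 857) = 13 * 858 = 11154; answer 11154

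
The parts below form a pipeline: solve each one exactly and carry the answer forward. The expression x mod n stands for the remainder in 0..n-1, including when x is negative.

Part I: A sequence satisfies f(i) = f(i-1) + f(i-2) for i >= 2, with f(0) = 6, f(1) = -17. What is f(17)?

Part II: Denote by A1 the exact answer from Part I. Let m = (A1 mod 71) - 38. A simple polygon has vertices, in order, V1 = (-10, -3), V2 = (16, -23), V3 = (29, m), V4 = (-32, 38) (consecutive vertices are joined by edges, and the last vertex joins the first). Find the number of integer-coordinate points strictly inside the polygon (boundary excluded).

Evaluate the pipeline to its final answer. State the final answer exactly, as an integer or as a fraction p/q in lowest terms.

390

Part I: f(2) = 1*(-17) + 1*(6) = -11; iterating: f(2)=-11, f(3)=-28, f(4)=-39, f(5)=-67, f(6)=-106, f(7)=-173, f(8)=-279, f(9)=-452, f(10)=-731, f(11)=-1183, f(12)=-1914, f(13)=-3097, f(14)=-5011, f(15)=-8108, f(16)=-13119, f(17)=-21227; answer -21227
Part II: A1 = -21227; m = -36; cross terms: (-10*-23 - 16*-3)=278, (16*-36 - 29*-23)=91, (29*38 - -32*-36)=-50, (-32*-3 - -10*38)=476; twice the area = |795| = 795; area = 795/2; boundary points = 2 + 13 + 1 + 1 = 17; strictly interior points = area - boundary/2 + 1 = 390; answer 390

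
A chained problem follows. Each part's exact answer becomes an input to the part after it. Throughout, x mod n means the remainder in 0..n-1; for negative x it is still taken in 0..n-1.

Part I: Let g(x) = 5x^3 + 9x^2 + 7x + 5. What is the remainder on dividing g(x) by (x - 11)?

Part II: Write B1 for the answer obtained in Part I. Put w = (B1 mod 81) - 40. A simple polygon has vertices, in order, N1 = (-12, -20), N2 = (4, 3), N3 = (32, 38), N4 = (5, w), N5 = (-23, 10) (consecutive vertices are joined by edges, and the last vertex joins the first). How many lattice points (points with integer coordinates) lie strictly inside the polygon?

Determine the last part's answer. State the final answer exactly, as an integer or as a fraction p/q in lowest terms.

527

Part I: remainder = value at the root: 5*(11)^3 + 9*(11)^2 + 7*(11)^1 + 5 = (6655) + (1089) + (77) + (5) = 7826; answer 7826
Part II: B1 = 7826; w = 10; cross terms: (-12*3 - 4*-20)=44, (4*38 - 32*3)=56, (32*10 - 5*38)=130, (5*10 - -23*10)=280, (-23*-20 - -12*10)=580; twice the area = |1090| = 1090; area = 545; boundary points = 1 + 7 + 1 + 28 + 1 = 38; strictly interior points = area - boundary/2 + 1 = 527; answer 527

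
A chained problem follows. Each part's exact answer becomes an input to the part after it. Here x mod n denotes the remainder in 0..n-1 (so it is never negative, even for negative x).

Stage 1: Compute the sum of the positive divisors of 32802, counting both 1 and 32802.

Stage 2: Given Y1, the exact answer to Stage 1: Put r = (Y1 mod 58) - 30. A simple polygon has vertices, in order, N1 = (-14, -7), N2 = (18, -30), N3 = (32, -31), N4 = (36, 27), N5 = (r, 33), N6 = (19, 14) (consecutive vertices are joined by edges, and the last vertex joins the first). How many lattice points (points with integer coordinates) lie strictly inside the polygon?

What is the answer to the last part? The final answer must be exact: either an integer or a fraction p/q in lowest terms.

1941

Stage 1: 32802 = 2 * 3 * 7 * 11 * 71; sigma = (1 + 2) * (1 + 3) * (1 + 7) * (1 + 11) * (1 + 71) = 3 * 4 * 8 * 12 * 72 = 82944; answer 82944
Stage 2: Y1 = 82944; r = -26; cross terms: (-14*-30 - 18*-7)=546, (18*-31 - 32*-30)=402, (32*27 - 36*-31)=1980, (36*33 - -26*27)=1890, (-26*14 - 19*33)=-991, (19*-7 - -14*14)=63; twice the area = |3890| = 3890; area = 1945; boundary points = 1 + 1 + 2 + 2 + 1 + 3 = 10; strictly interior points = area - boundary/2 + 1 = 1941; answer 1941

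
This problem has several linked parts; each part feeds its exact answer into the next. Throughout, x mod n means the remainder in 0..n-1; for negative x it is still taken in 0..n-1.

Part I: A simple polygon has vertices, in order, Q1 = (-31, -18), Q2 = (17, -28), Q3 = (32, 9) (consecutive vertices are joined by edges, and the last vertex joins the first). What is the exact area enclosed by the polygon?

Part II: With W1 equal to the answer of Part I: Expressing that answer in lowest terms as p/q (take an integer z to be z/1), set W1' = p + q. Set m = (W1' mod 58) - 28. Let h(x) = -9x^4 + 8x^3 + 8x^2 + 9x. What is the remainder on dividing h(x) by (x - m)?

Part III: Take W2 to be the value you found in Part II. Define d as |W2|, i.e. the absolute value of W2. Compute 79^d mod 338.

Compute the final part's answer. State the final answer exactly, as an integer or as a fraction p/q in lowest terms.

Part I: cross terms: (-31*-28 - 17*-18)=1174, (17*9 - 32*-28)=1049, (32*-18 - -31*9)=-297; twice the area = |1926| = 1926; area = 963; answer 963
Part II: W1 = 963; threaded value p + q = 964; m = 8; remainder = value at the root: -9*(8)^4 + 8*(8)^3 + 8*(8)^2 + 9*(8)^1 = (-36864) + (4096) + (512) + (72) = -32184; answer -32184
Part III: W2 = -32184; d = 32184; squarings mod 338: 79^1=79, 79^2=157, 79^4=313, 79^8=287, 79^16=235, 79^32=131, 79^64=261, 79^128=183, 79^256=27, 79^512=53, 79^1024=105, 79^2048=209, 79^4096=79, 79^8192=157, 79^16384=313; 79^32184 = 79^8 * 79^16 * 79^32 * 79^128 * 79^256 * 79^1024 * 79^2048 * 79^4096 * 79^8192 * 79^16384 = 27 (mod 338); answer 27

27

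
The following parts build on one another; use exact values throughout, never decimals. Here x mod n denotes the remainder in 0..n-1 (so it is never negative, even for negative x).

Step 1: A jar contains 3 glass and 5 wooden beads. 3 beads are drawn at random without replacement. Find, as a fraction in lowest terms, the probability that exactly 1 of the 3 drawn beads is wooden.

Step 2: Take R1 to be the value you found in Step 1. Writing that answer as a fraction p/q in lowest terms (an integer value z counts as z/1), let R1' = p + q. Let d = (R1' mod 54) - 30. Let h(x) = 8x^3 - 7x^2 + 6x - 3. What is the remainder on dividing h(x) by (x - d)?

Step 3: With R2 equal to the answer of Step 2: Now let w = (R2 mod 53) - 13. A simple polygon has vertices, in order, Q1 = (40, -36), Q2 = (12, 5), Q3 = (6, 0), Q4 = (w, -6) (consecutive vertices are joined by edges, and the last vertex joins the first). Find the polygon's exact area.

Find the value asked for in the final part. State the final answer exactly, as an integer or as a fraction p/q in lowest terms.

133

Step 1: total draws C(8,3) = 56; favorable C(5,1)*C(3,2) = 15; P = 15/56; answer 15/56
Step 2: R1 = 15/56; threaded value p + q = 71; d = -13; remainder = value at the root: 8*(-13)^3 - 7*(-13)^2 + 6*(-13)^1 - 3 = (-17576) + (-1183) + (-78) + (-3) = -18840; answer -18840
Step 3: R2 = -18840; w = 15; cross terms: (40*5 - 12*-36)=632, (12*0 - 6*5)=-30, (6*-6 - 15*0)=-36, (15*-36 - 40*-6)=-300; twice the area = |266| = 266; area = 133; answer 133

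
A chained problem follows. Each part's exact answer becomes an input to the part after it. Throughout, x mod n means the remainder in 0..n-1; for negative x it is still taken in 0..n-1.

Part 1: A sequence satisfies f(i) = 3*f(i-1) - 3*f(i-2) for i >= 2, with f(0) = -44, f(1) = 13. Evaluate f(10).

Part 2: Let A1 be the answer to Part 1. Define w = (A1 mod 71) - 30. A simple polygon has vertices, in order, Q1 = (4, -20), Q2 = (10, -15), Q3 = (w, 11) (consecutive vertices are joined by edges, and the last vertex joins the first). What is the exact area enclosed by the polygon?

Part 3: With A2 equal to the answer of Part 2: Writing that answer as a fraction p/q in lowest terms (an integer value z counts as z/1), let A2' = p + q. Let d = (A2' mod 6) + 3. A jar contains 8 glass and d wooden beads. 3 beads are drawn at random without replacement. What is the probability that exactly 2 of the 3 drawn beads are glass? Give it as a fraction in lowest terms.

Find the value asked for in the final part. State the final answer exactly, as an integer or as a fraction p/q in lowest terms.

6/13

Part 1: f(2) = 3*(13) - 3*(-44) = 171; iterating: f(2)=171, f(3)=474, f(4)=909, f(5)=1305, f(6)=1188, f(7)=-351, f(8)=-4617, f(9)=-12798, f(10)=-24543; answer -24543
Part 2: A1 = -24543; w = -7; cross terms: (4*-15 - 10*-20)=140, (10*11 - -7*-15)=5, (-7*-20 - 4*11)=96; twice the area = |241| = 241; area = 241/2; answer 241/2
Part 3: A2 = 241/2; threaded value p + q = 243; d = 6; total draws C(14,3) = 364; favorable C(8,2)*C(6,1) = 168; P = 6/13; answer 6/13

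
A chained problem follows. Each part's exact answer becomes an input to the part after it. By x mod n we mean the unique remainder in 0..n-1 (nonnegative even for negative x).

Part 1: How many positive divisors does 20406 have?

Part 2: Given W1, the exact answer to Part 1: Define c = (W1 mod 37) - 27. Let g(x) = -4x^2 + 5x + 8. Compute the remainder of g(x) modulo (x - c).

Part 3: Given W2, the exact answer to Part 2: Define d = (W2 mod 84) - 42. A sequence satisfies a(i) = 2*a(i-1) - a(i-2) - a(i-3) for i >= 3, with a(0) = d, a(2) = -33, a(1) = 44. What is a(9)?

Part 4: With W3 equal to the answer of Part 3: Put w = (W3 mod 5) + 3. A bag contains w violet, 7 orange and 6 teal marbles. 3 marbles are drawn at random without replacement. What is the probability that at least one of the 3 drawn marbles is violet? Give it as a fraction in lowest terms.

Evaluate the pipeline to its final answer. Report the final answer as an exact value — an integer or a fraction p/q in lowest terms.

265/408

Part 1: 20406 = 2 * 3 * 19 * 179; number of divisors = (1+1) * (1+1) * (1+1) * (1+1) = 16; answer 16
Part 2: W1 = 16; c = -11; remainder = value at the root: -4*(-11)^2 + 5*(-11)^1 + 8 = (-484) + (-55) + (8) = -531; answer -531
Part 3: W2 = -531; d = 15; a(3) = 2*(-33) - 1*(44) - 1*(15) = -125; iterating: a(3)=-125, a(4)=-261, a(5)=-364, a(6)=-342, a(7)=-59, a(8)=588, a(9)=1577; answer 1577
Part 4: W3 = 1577; w = 5; total draws C(18,3) = 816; complement C(13,3) = 286; favorable 816 - 286 = 530; P = 265/408; answer 265/408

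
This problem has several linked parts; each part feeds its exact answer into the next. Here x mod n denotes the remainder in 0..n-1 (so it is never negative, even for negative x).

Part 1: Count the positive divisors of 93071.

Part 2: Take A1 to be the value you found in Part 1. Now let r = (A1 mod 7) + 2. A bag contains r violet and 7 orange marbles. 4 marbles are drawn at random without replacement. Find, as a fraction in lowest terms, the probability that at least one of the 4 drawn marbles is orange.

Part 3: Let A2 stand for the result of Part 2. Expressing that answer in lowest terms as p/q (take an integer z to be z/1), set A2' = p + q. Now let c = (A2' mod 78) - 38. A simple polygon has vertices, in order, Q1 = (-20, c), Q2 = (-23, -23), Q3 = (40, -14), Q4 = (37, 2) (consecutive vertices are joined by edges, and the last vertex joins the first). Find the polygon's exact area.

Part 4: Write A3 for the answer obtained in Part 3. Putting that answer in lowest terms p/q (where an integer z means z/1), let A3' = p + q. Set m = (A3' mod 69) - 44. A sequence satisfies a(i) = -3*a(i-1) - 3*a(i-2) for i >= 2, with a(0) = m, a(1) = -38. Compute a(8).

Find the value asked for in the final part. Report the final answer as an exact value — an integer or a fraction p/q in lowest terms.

Part 1: 93071 = 11 * 8461; number of divisors = (1+1) * (1+1) = 4; answer 4
Part 2: A1 = 4; r = 6; total draws C(13,4) = 715; complement C(6,4) = 15; favorable 715 - 15 = 700; P = 140/143; answer 140/143
Part 3: A2 = 140/143; threaded value p + q = 283; c = 11; cross terms: (-20*-23 - -23*11)=713, (-23*-14 - 40*-23)=1242, (40*2 - 37*-14)=598, (37*11 - -20*2)=447; twice the area = |3000| = 3000; area = 1500; answer 1500
Part 4: A3 = 1500; threaded value p + q = 1501; m = 8; a(2) = -3*(-38) - 3*(8) = 90; iterating: a(2)=90, a(3)=-156, a(4)=198, a(5)=-126, a(6)=-216, a(7)=1026, a(8)=-2430; answer -2430

-2430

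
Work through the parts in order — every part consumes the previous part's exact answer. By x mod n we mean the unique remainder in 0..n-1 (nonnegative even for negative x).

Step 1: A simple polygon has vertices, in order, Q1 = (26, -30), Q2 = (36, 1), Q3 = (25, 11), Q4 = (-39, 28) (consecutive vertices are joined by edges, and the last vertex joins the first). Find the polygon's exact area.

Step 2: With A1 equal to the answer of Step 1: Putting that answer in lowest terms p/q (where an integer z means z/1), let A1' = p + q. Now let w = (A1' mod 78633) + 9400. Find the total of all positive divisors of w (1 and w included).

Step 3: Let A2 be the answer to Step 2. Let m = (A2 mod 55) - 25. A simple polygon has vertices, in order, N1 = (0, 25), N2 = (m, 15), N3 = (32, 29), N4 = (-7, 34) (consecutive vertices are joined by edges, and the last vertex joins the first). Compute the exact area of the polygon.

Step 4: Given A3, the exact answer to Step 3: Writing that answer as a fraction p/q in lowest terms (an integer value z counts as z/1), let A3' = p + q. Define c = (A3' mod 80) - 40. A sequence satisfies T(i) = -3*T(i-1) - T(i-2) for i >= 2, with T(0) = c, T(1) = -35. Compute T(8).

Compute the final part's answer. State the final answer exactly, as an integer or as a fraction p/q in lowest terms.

46232

Step 1: cross terms: (26*1 - 36*-30)=1106, (36*11 - 25*1)=371, (25*28 - -39*11)=1129, (-39*-30 - 26*28)=442; twice the area = |3048| = 3048; area = 1524; answer 1524
Step 2: A1 = 1524; threaded value p + q = 1525; w = 10925; 10925 = 5^2 * 19 * 23; sigma = (1 + 5 + 25) * (1 + 19) * (1 + 23) = 31 * 20 * 24 = 14880; answer 14880
Step 3: A2 = 14880; m = 5; cross terms: (0*15 - 5*25)=-125, (5*29 - 32*15)=-335, (32*34 - -7*29)=1291, (-7*25 - 0*34)=-175; twice the area = |656| = 656; area = 328; answer 328
Step 4: A3 = 328; threaded value p + q = 329; c = -31; T(2) = -3*(-35) - 1*(-31) = 136; iterating: T(2)=136, T(3)=-373, T(4)=983, T(5)=-2576, T(6)=6745, T(7)=-17659, T(8)=46232; answer 46232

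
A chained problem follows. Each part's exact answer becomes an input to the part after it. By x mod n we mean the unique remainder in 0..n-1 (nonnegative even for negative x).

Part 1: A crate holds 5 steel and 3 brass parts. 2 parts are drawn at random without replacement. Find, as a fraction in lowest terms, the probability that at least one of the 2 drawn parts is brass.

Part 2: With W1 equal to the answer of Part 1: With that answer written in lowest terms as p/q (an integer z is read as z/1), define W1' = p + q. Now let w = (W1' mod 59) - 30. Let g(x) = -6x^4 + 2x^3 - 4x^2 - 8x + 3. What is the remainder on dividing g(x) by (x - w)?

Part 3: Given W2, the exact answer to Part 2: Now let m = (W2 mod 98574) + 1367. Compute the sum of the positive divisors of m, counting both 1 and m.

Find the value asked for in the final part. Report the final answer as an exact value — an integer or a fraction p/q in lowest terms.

Part 1: total draws C(8,2) = 28; complement C(5,2) = 10; favorable 28 - 10 = 18; P = 9/14; answer 9/14
Part 2: W1 = 9/14; threaded value p + q = 23; w = -7; remainder = value at the root: -6*(-7)^4 + 2*(-7)^3 - 4*(-7)^2 - 8*(-7)^1 + 3 = (-14406) + (-686) + (-196) + (56) + (3) = -15229; answer -15229
Part 3: W2 = -15229; m = 84712; 84712 = 2^3 * 10589; sigma = (1 + 2 + 4 + 8) * (1 + 10589) = 15 * 10590 = 158850; answer 158850

158850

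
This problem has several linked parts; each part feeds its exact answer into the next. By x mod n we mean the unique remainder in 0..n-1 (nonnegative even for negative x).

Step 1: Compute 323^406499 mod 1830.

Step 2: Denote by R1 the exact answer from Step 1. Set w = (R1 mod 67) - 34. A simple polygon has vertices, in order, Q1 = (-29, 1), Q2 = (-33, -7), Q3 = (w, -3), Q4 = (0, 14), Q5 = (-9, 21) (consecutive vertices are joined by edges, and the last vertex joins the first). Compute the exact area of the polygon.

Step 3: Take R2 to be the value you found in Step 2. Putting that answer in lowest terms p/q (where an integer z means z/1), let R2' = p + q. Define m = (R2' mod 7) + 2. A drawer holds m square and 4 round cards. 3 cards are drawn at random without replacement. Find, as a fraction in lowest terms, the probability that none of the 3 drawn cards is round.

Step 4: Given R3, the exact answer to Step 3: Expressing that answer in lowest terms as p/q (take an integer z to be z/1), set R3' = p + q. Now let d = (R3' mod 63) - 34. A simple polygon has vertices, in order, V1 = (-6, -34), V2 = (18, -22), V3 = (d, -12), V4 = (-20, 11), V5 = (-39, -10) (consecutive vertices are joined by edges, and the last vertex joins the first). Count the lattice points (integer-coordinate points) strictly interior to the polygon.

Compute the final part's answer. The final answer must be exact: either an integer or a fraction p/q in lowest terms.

1296

Step 1: squarings mod 1830: 323^1=323, 323^2=19, 323^4=361, 323^8=391, 323^16=991, 323^32=1201, 323^64=361, 323^128=391, 323^256=991, 323^512=1201, 323^1024=361, 323^2048=391, 323^4096=991, 323^8192=1201, 323^16384=361, 323^32768=391, 323^65536=991, 323^131072=1201, 323^262144=361; 323^406499 = 323^1 * 323^2 * 323^32 * 323^64 * 323^128 * 323^256 * 323^512 * 323^4096 * 323^8192 * 323^131072 * 323^262144 = 17 (mod 1830); answer 17
Step 2: R1 = 17; w = -17; cross terms: (-29*-7 - -33*1)=236, (-33*-3 - -17*-7)=-20, (-17*14 - 0*-3)=-238, (0*21 - -9*14)=126, (-9*1 - -29*21)=600; twice the area = |704| = 704; area = 352; answer 352
Step 3: R2 = 352; threaded value p + q = 353; m = 5; total draws C(9,3) = 84; favorable C(5,3) = 10; P = 5/42; answer 5/42
Step 4: R3 = 5/42; threaded value p + q = 47; d = 13; cross terms: (-6*-22 - 18*-34)=744, (18*-12 - 13*-22)=70, (13*11 - -20*-12)=-97, (-20*-10 - -39*11)=629, (-39*-34 - -6*-10)=1266; twice the area = |2612| = 2612; area = 1306; boundary points = 12 + 5 + 1 + 1 + 3 = 22; strictly interior points = area - boundary/2 + 1 = 1296; answer 1296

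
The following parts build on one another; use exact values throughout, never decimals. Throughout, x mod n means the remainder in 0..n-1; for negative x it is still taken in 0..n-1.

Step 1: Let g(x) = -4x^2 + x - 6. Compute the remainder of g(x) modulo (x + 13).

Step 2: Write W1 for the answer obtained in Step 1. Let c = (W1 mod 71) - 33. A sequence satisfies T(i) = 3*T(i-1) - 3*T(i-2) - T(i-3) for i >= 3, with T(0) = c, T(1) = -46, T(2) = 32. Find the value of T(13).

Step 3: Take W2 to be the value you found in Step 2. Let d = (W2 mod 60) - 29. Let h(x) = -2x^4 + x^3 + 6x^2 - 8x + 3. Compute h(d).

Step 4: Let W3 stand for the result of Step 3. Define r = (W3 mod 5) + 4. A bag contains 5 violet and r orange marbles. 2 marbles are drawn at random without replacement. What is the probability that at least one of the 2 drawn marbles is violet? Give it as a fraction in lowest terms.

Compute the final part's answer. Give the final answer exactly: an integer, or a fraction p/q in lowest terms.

5/6

Step 1: remainder = value at the root: -4*(-13)^2 + 1*(-13)^1 - 6 = (-676) + (-13) + (-6) = -695; answer -695
Step 2: W1 = -695; c = -18; T(3) = 3*(32) - 3*(-46) - 1*(-18) = 252; iterating: T(3)=252, T(4)=706, T(5)=1330, T(6)=1620, T(7)=164, T(8)=-5698, T(9)=-19206, T(10)=-40688, T(11)=-58748, T(12)=-34974, T(13)=112010; answer 112010
Step 3: W2 = 112010; d = 21; -2*(21)^4 + 1*(21)^3 + 6*(21)^2 - 8*(21)^1 + 3 = (-388962) + (9261) + (2646) + (-168) + (3) = -377220; answer -377220
Step 4: W3 = -377220; r = 4; total draws C(9,2) = 36; complement C(4,2) = 6; favorable 36 - 6 = 30; P = 5/6; answer 5/6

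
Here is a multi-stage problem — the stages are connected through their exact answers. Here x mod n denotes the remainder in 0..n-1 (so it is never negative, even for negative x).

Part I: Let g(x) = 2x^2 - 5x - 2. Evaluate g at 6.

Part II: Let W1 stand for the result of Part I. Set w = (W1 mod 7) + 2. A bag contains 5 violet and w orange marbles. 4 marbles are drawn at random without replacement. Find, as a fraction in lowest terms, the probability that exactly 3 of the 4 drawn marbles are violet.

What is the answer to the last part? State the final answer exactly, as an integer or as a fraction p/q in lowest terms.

14/99

Part I: 2*(6)^2 - 5*(6)^1 - 2 = (72) + (-30) + (-2) = 40; answer 40
Part II: W1 = 40; w = 7; total draws C(12,4) = 495; favorable C(5,3)*C(7,1) = 70; P = 14/99; answer 14/99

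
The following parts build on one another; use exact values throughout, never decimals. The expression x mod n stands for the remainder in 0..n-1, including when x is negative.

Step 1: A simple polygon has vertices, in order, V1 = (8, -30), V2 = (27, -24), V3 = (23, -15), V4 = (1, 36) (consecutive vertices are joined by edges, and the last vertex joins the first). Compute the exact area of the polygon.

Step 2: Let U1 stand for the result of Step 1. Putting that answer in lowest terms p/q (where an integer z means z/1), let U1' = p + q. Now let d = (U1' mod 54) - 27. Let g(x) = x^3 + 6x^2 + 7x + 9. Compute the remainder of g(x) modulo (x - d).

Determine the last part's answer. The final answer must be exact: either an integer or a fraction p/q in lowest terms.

Step 1: cross terms: (8*-24 - 27*-30)=618, (27*-15 - 23*-24)=147, (23*36 - 1*-15)=843, (1*-30 - 8*36)=-318; twice the area = |1290| = 1290; area = 645; answer 645
Step 2: U1 = 645; threaded value p + q = 646; d = 25; remainder = value at the root: 1*(25)^3 + 6*(25)^2 + 7*(25)^1 + 9 = (15625) + (3750) + (175) + (9) = 19559; answer 19559

19559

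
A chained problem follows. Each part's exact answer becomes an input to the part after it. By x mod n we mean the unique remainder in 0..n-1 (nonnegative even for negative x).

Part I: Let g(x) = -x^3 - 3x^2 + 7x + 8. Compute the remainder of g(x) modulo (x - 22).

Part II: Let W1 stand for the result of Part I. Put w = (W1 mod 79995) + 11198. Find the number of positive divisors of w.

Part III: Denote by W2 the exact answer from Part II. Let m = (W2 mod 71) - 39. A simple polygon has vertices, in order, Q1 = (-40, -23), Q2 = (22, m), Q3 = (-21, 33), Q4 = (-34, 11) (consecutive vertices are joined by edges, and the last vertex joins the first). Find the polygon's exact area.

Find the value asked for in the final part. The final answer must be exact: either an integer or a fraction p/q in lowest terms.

1929

Part I: remainder = value at the root: -1*(22)^3 - 3*(22)^2 + 7*(22)^1 + 8 = (-10648) + (-1452) + (154) + (8) = -11938; answer -11938
Part II: W1 = -11938; w = 79255; 79255 = 5 * 11^2 * 131; number of divisors = (1+1) * (2+1) * (1+1) = 12; answer 12
Part III: W2 = 12; m = -27; cross terms: (-40*-27 - 22*-23)=1586, (22*33 - -21*-27)=159, (-21*11 - -34*33)=891, (-34*-23 - -40*11)=1222; twice the area = |3858| = 3858; area = 1929; answer 1929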